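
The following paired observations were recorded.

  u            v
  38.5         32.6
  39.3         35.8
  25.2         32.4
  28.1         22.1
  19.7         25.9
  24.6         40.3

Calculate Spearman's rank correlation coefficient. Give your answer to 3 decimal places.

0.200

Rank u: 5, 6, 3, 4, 1, 2
Rank v: 4, 5, 3, 1, 2, 6
d = rank(u) − rank(v): 1, 1, 0, 3, -1, -4; Σd² = 28
ρ = 1 − 6Σd² / [n(n²−1)] = 1 − 6×28 / (6×35) = 1 − 168/210 ≈ 0.200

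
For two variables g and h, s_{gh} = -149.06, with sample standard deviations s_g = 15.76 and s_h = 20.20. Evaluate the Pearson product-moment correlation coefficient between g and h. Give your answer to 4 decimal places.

r = Cov(g,h) / (s_g · s_h) = -149.06 / (15.76 × 20.20)
  = -149.06 / 318.3520 ≈ -0.4682

-0.4682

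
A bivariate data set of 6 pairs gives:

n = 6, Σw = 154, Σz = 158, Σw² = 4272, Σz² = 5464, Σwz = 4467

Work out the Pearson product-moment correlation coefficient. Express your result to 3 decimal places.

r = (nΣwz − ΣwΣz) / √[(nΣw² − (Σw)²)(nΣz² − (Σz)²)]
Numerator: 6×4467 − 154×158 = 2470
Denominator: √[(25632 − 23716)(32784 − 24964)] = √[1916 × 7820] = 3870.8035
r = 2470 / 3870.8035 ≈ 0.638

0.638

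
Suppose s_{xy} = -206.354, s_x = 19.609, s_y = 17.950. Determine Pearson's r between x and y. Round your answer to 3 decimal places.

r = Cov(x,y) / (s_x · s_y) = -206.354 / (19.609 × 17.950)
  = -206.354 / 351.9816 ≈ -0.586

-0.586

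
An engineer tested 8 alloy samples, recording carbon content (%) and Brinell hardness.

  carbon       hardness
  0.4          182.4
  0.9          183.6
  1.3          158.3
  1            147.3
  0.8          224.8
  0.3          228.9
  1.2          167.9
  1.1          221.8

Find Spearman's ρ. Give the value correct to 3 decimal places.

Rank carbon: 2, 4, 8, 5, 3, 1, 7, 6
Rank hardness: 4, 5, 2, 1, 7, 8, 3, 6
d = rank(carbon) − rank(hardness): -2, -1, 6, 4, -4, -7, 4, 0; Σd² = 138
ρ = 1 − 6Σd² / [n(n²−1)] = 1 − 6×138 / (8×63) = 1 − 828/504 ≈ -0.643

-0.643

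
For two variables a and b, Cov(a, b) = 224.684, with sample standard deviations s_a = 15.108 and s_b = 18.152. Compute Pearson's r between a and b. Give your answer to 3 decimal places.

0.819

r = Cov(a,b) / (s_a · s_b) = 224.684 / (15.108 × 18.152)
  = 224.684 / 274.2404 ≈ 0.819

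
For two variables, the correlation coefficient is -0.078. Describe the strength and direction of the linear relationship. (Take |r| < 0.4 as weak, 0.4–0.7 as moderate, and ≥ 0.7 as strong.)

weak negative

r = -0.078 < 0 so the relationship is negative.
|r| = 0.078, which falls in the weak range.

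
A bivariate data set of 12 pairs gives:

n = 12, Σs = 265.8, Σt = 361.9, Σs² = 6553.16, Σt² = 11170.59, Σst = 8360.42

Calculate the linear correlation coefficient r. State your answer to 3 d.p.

r = (nΣst − ΣsΣt) / √[(nΣs² − (Σs)²)(nΣt² − (Σt)²)]
Numerator: 12×8360.42 − 265.8×361.9 = 4132.02
Denominator: √[(78637.92 − 70649.64)(134047.08 − 130971.61)] = √[7988.28 × 3075.47] = 4956.5830
r = 4132.02 / 4956.5830 ≈ 0.834

0.834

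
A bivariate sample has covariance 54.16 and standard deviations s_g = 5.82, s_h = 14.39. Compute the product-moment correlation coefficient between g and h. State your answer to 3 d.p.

0.647

r = Cov(g,h) / (s_g · s_h) = 54.16 / (5.82 × 14.39)
  = 54.16 / 83.7498 ≈ 0.647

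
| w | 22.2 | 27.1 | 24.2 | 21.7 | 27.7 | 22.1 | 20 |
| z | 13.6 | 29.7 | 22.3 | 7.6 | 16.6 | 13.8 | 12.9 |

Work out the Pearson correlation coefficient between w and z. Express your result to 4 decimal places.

0.6999

n = 7, Σw = 165, Σz = 116.5, Σw² = 3939.48, Σz² = 2254.51, Σwz = 2834.17
nΣwz − ΣwΣz = 19839.19 − 19222.5 = 616.69
nΣw² − (Σw)² = 27576.36 − 27225 = 351.36; nΣz² − (Σz)² = 15781.57 − 13572.25 = 2209.32
r = 616.69 / √(351.36 × 2209.32) = 616.69 / 881.0600 ≈ 0.6999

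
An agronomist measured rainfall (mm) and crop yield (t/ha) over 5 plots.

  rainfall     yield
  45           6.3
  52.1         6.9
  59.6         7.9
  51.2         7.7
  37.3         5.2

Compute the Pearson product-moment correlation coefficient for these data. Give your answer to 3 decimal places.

n = 5, Σx = 245.2, Σy = 34, Σx² = 12304.3, Σy² = 236.04, Σxy = 1702.03
nΣxy − ΣxΣy = 8510.15 − 8336.8 = 173.35
nΣx² − (Σx)² = 61521.5 − 60123.04 = 1398.46; nΣy² − (Σy)² = 1180.2 − 1156 = 24.2
r = 173.35 / √(1398.46 × 24.2) = 173.35 / 183.9639 ≈ 0.942

0.942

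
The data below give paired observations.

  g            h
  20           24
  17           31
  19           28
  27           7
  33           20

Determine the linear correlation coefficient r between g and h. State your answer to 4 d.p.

n = 5, Σg = 116, Σh = 110, Σg² = 2868, Σh² = 2770, Σgh = 2388
nΣgh − ΣgΣh = 11940 − 12760 = -820
nΣg² − (Σg)² = 14340 − 13456 = 884; nΣh² − (Σh)² = 13850 − 12100 = 1750
r = -820 / √(884 × 1750) = -820 / 1243.7845 ≈ -0.6593

-0.6593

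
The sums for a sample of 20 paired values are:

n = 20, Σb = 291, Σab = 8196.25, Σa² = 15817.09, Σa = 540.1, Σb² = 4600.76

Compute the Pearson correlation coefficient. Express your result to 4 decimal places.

0.5026

r = (nΣab − ΣaΣb) / √[(nΣa² − (Σa)²)(nΣb² − (Σb)²)]
Numerator: 20×8196.25 − 540.1×291 = 6755.9
Denominator: √[(316341.8 − 291708.01)(92015.2 − 84681)] = √[24633.79 × 7334.2] = 13441.3222
r = 6755.9 / 13441.3222 ≈ 0.5026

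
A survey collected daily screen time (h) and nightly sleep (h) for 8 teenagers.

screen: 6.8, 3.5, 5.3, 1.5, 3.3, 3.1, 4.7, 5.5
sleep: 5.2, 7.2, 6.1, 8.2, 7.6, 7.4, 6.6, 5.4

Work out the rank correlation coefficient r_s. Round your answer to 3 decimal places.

-0.976

Rank screen: 8, 4, 6, 1, 3, 2, 5, 7
Rank sleep: 1, 5, 3, 8, 7, 6, 4, 2
d = rank(screen) − rank(sleep): 7, -1, 3, -7, -4, -4, 1, 5; Σd² = 166
ρ = 1 − 6Σd² / [n(n²−1)] = 1 − 6×166 / (8×63) = 1 − 996/504 ≈ -0.976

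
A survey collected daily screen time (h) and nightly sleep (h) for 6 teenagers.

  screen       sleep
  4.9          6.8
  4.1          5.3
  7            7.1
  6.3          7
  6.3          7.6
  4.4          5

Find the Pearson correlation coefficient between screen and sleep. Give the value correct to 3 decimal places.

0.848

n = 6, Σx = 33, Σy = 38.8, Σx² = 188.56, Σy² = 256.5, Σxy = 218.73
nΣxy − ΣxΣy = 1312.38 − 1280.4 = 31.98
nΣx² − (Σx)² = 1131.36 − 1089 = 42.36; nΣy² − (Σy)² = 1539 − 1505.44 = 33.56
r = 31.98 / √(42.36 × 33.56) = 31.98 / 37.7041 ≈ 0.848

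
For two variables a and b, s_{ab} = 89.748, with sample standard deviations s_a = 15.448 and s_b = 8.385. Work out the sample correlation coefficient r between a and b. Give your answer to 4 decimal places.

r = Cov(a,b) / (s_a · s_b) = 89.748 / (15.448 × 8.385)
  = 89.748 / 129.5315 ≈ 0.6929

0.6929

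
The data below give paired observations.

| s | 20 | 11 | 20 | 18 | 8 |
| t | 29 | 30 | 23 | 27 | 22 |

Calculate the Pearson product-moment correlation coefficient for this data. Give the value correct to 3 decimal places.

0.185

n = 5, Σs = 77, Σt = 131, Σs² = 1309, Σt² = 3483, Σst = 2032
nΣst − ΣsΣt = 10160 − 10087 = 73
nΣs² − (Σs)² = 6545 − 5929 = 616; nΣt² − (Σt)² = 17415 − 17161 = 254
r = 73 / √(616 × 254) = 73 / 395.5553 ≈ 0.185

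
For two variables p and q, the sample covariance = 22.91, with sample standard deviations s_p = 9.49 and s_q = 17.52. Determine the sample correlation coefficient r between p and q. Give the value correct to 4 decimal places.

0.1378

r = Cov(p,q) / (s_p · s_q) = 22.91 / (9.49 × 17.52)
  = 22.91 / 166.2648 ≈ 0.1378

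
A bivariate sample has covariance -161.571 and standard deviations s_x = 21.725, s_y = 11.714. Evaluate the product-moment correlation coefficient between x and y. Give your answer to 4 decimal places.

r = Cov(x,y) / (s_x · s_y) = -161.571 / (21.725 × 11.714)
  = -161.571 / 254.4867 ≈ -0.6349

-0.6349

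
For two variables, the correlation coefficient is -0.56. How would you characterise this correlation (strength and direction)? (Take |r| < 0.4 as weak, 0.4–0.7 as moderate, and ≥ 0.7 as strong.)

r = -0.56 < 0 so the relationship is negative.
|r| = 0.56, which falls in the moderate range.

moderate negative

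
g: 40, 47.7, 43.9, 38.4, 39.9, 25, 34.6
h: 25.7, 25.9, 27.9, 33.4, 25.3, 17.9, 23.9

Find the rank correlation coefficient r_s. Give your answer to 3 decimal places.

0.607

Rank g: 5, 7, 6, 3, 4, 1, 2
Rank h: 4, 5, 6, 7, 3, 1, 2
d = rank(g) − rank(h): 1, 2, 0, -4, 1, 0, 0; Σd² = 22
ρ = 1 − 6Σd² / [n(n²−1)] = 1 − 6×22 / (7×48) = 1 − 132/336 ≈ 0.607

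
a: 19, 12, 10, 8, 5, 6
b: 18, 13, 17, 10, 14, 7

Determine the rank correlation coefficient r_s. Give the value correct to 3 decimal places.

Rank a: 6, 5, 4, 3, 1, 2
Rank b: 6, 3, 5, 2, 4, 1
d = rank(a) − rank(b): 0, 2, -1, 1, -3, 1; Σd² = 16
ρ = 1 − 6Σd² / [n(n²−1)] = 1 − 6×16 / (6×35) = 1 − 96/210 ≈ 0.543

0.543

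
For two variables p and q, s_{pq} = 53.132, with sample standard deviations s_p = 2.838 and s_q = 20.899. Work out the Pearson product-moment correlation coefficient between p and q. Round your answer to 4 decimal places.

r = Cov(p,q) / (s_p · s_q) = 53.132 / (2.838 × 20.899)
  = 53.132 / 59.3114 ≈ 0.8958

0.8958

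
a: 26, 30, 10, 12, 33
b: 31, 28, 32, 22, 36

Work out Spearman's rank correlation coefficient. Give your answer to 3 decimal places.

Rank a: 3, 4, 1, 2, 5
Rank b: 3, 2, 4, 1, 5
d = rank(a) − rank(b): 0, 2, -3, 1, 0; Σd² = 14
ρ = 1 − 6Σd² / [n(n²−1)] = 1 − 6×14 / (5×24) = 1 − 84/120 ≈ 0.300

0.300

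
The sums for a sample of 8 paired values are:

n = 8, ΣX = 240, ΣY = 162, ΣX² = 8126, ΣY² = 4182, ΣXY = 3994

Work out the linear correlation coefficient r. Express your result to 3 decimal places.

r = (nΣXY − ΣXΣY) / √[(nΣX² − (ΣX)²)(nΣY² − (ΣY)²)]
Numerator: 8×3994 − 240×162 = -6928
Denominator: √[(65008 − 57600)(33456 − 26244)] = √[7408 × 7212] = 7309.3431
r = -6928 / 7309.3431 ≈ -0.948

-0.948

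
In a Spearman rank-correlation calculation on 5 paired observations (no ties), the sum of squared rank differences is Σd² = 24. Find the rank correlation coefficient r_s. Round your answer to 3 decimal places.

-0.200

ρ = 1 − 6Σd² / [n(n²−1)] = 1 − 6×24 / (5×24)
  = 1 − 144/120 = 1 − 1.2000 ≈ -0.200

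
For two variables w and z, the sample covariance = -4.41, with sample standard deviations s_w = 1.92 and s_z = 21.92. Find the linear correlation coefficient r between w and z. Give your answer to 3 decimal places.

r = Cov(w,z) / (s_w · s_z) = -4.41 / (1.92 × 21.92)
  = -4.41 / 42.0864 ≈ -0.105

-0.105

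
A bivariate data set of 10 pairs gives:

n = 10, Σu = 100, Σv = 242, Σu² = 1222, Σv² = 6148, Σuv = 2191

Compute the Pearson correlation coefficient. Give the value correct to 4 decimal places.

r = (nΣuv − ΣuΣv) / √[(nΣu² − (Σu)²)(nΣv² − (Σv)²)]
Numerator: 10×2191 − 100×242 = -2290
Denominator: √[(12220 − 10000)(61480 − 58564)] = √[2220 × 2916] = 2544.3113
r = -2290 / 2544.3113 ≈ -0.9000

-0.9000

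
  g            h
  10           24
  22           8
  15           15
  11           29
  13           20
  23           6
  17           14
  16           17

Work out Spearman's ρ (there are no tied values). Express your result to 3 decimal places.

-0.952

Rank g: 1, 7, 4, 2, 3, 8, 6, 5
Rank h: 7, 2, 4, 8, 6, 1, 3, 5
d = rank(g) − rank(h): -6, 5, 0, -6, -3, 7, 3, 0; Σd² = 164
ρ = 1 − 6Σd² / [n(n²−1)] = 1 − 6×164 / (8×63) = 1 − 984/504 ≈ -0.952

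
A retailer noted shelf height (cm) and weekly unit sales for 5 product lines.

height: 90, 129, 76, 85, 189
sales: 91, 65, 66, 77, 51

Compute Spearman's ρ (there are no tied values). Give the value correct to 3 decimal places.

-0.600

Rank height: 3, 4, 1, 2, 5
Rank sales: 5, 2, 3, 4, 1
d = rank(height) − rank(sales): -2, 2, -2, -2, 4; Σd² = 32
ρ = 1 − 6Σd² / [n(n²−1)] = 1 − 6×32 / (5×24) = 1 − 192/120 ≈ -0.600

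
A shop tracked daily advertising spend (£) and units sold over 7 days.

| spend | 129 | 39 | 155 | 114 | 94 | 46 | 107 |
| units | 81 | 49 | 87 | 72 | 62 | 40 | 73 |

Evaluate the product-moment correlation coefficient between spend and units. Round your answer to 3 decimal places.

0.972

n = 7, Σx = 684, Σy = 464, Σx² = 77584, Σy² = 32488, Σxy = 49532
nΣxy − ΣxΣy = 346724 − 317376 = 29348
nΣx² − (Σx)² = 543088 − 467856 = 75232; nΣy² − (Σy)² = 227416 − 215296 = 12120
r = 29348 / √(75232 × 12120) = 29348 / 30196.2223 ≈ 0.972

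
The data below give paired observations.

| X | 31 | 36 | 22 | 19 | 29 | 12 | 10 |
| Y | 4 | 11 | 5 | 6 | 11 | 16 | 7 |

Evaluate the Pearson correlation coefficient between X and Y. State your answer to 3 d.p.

n = 7, ΣX = 159, ΣY = 60, ΣX² = 4187, ΣY² = 624, ΣXY = 1325
nΣXY − ΣXΣY = 9275 − 9540 = -265
nΣX² − (ΣX)² = 29309 − 25281 = 4028; nΣY² − (ΣY)² = 4368 − 3600 = 768
r = -265 / √(4028 × 768) = -265 / 1758.8360 ≈ -0.151

-0.151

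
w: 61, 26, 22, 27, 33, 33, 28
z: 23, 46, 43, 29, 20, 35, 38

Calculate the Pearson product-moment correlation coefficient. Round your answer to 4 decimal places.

-0.6268

n = 7, Σw = 230, Σz = 234, Σw² = 8572, Σz² = 8404, Σwz = 7207
nΣwz − ΣwΣz = 50449 − 53820 = -3371
nΣw² − (Σw)² = 60004 − 52900 = 7104; nΣz² − (Σz)² = 58828 − 54756 = 4072
r = -3371 / √(7104 × 4072) = -3371 / 5378.4280 ≈ -0.6268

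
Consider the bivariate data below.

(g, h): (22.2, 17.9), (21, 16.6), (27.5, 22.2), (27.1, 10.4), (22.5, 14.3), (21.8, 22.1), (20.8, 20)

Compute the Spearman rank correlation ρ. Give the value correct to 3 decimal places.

Rank g: 4, 2, 7, 6, 5, 3, 1
Rank h: 4, 3, 7, 1, 2, 6, 5
d = rank(g) − rank(h): 0, -1, 0, 5, 3, -3, -4; Σd² = 60
ρ = 1 − 6Σd² / [n(n²−1)] = 1 − 6×60 / (7×48) = 1 − 360/336 ≈ -0.071

-0.071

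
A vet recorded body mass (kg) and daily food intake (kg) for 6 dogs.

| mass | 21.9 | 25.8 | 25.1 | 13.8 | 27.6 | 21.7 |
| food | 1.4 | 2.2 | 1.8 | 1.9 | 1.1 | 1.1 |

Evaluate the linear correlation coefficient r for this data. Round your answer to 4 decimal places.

n = 6, Σx = 135.9, Σy = 9.5, Σx² = 3198.35, Σy² = 16.07, Σxy = 213.05
nΣxy − ΣxΣy = 1278.3 − 1291.05 = -12.75
nΣx² − (Σx)² = 19190.1 − 18468.81 = 721.29; nΣy² − (Σy)² = 96.42 − 90.25 = 6.17
r = -12.75 / √(721.29 × 6.17) = -12.75 / 66.7110 ≈ -0.1911

-0.1911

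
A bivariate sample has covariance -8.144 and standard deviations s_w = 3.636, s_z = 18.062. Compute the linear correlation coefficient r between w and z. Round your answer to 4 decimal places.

-0.1240

r = Cov(w,z) / (s_w · s_z) = -8.144 / (3.636 × 18.062)
  = -8.144 / 65.6734 ≈ -0.1240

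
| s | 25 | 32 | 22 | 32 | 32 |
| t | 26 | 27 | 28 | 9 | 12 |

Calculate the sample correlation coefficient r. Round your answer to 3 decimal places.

-0.661

n = 5, Σs = 143, Σt = 102, Σs² = 4181, Σt² = 2414, Σst = 2802
nΣst − ΣsΣt = 14010 − 14586 = -576
nΣs² − (Σs)² = 20905 − 20449 = 456; nΣt² − (Σt)² = 12070 − 10404 = 1666
r = -576 / √(456 × 1666) = -576 / 871.6054 ≈ -0.661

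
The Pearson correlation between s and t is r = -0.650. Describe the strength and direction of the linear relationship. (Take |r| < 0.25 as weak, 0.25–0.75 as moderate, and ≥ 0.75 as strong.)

moderate negative

r = -0.650 < 0 so the relationship is negative.
|r| = 0.650, which falls in the moderate range.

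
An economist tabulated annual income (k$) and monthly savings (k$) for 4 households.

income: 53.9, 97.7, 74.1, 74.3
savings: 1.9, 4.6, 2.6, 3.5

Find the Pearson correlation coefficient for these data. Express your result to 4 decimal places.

0.9493

n = 4, Σx = 300, Σy = 12.6, Σx² = 23461.8, Σy² = 43.78, Σxy = 1004.54
nΣxy − ΣxΣy = 4018.16 − 3780 = 238.16
nΣx² − (Σx)² = 93847.2 − 90000 = 3847.2; nΣy² − (Σy)² = 175.12 − 158.76 = 16.36
r = 238.16 / √(3847.2 × 16.36) = 238.16 / 250.8788 ≈ 0.9493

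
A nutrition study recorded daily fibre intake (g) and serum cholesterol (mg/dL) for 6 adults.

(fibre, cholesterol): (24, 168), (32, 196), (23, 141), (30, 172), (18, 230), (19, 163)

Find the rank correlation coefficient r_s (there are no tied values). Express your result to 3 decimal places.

0.086

Rank fibre: 4, 6, 3, 5, 1, 2
Rank cholesterol: 3, 5, 1, 4, 6, 2
d = rank(fibre) − rank(cholesterol): 1, 1, 2, 1, -5, 0; Σd² = 32
ρ = 1 − 6Σd² / [n(n²−1)] = 1 − 6×32 / (6×35) = 1 − 192/210 ≈ 0.086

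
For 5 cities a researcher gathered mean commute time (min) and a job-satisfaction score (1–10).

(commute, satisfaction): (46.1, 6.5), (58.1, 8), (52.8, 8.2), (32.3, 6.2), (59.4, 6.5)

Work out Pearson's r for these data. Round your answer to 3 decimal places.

n = 5, Σx = 248.7, Σy = 35.4, Σx² = 12860.31, Σy² = 254.18, Σxy = 1783.77
nΣxy − ΣxΣy = 8918.85 − 8803.98 = 114.87
nΣx² − (Σx)² = 64301.55 − 61851.69 = 2449.86; nΣy² − (Σy)² = 1270.9 − 1253.16 = 17.74
r = 114.87 / √(2449.86 × 17.74) = 114.87 / 208.4719 ≈ 0.551

0.551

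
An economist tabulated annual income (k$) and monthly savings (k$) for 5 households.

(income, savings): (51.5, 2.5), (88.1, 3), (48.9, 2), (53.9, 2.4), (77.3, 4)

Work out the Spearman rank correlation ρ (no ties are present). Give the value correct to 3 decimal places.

Rank income: 2, 5, 1, 3, 4
Rank savings: 3, 4, 1, 2, 5
d = rank(income) − rank(savings): -1, 1, 0, 1, -1; Σd² = 4
ρ = 1 − 6Σd² / [n(n²−1)] = 1 − 6×4 / (5×24) = 1 − 24/120 ≈ 0.800

0.800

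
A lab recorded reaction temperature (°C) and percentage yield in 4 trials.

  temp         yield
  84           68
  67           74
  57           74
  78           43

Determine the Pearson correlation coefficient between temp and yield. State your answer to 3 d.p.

n = 4, Σx = 286, Σy = 259, Σx² = 20878, Σy² = 17425, Σxy = 18242
nΣxy − ΣxΣy = 72968 − 74074 = -1106
nΣx² − (Σx)² = 83512 − 81796 = 1716; nΣy² − (Σy)² = 69700 − 67081 = 2619
r = -1106 / √(1716 × 2619) = -1106 / 2119.9538 ≈ -0.522

-0.522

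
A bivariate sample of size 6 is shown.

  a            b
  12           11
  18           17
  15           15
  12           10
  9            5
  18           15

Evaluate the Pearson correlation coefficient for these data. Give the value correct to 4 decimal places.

n = 6, Σa = 84, Σb = 73, Σa² = 1242, Σb² = 985, Σab = 1098
nΣab − ΣaΣb = 6588 − 6132 = 456
nΣa² − (Σa)² = 7452 − 7056 = 396; nΣb² − (Σb)² = 5910 − 5329 = 581
r = 456 / √(396 × 581) = 456 / 479.6624 ≈ 0.9507

0.9507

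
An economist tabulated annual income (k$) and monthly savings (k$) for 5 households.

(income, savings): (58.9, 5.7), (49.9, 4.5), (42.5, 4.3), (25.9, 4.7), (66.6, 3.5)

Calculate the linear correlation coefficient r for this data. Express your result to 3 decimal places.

n = 5, Σx = 243.8, Σy = 22.7, Σx² = 12871.84, Σy² = 105.57, Σxy = 1097.86
nΣxy − ΣxΣy = 5489.3 − 5534.26 = -44.96
nΣx² − (Σx)² = 64359.2 − 59438.44 = 4920.76; nΣy² − (Σy)² = 527.85 − 515.29 = 12.56
r = -44.96 / √(4920.76 × 12.56) = -44.96 / 248.6056 ≈ -0.181

-0.181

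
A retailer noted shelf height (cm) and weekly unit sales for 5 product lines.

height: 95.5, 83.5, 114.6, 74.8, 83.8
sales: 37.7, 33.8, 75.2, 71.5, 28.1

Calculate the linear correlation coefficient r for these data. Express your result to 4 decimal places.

n = 5, Σx = 452.2, Σy = 246.3, Σx² = 41843.14, Σy² = 14120.63, Σxy = 22743.55
nΣxy − ΣxΣy = 113717.75 − 111376.86 = 2340.89
nΣx² − (Σx)² = 209215.7 − 204484.84 = 4730.86; nΣy² − (Σy)² = 70603.15 − 60663.69 = 9939.46
r = 2340.89 / √(4730.86 × 9939.46) = 2340.89 / 6857.2731 ≈ 0.3414

0.3414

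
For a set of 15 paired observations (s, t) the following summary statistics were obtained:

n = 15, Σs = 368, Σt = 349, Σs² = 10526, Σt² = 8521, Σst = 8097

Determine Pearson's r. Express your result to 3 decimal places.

-0.600

r = (nΣst − ΣsΣt) / √[(nΣs² − (Σs)²)(nΣt² − (Σt)²)]
Numerator: 15×8097 − 368×349 = -6977
Denominator: √[(157890 − 135424)(127815 − 121801)] = √[22466 × 6014] = 11623.7053
r = -6977 / 11623.7053 ≈ -0.600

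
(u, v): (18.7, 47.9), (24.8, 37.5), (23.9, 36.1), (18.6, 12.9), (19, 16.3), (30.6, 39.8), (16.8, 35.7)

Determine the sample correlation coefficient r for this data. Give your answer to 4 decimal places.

n = 7, Σu = 152.4, Σv = 226.2, Σu² = 3461.5, Σv² = 8294.5, Σuv = 5055.8
nΣuv − ΣuΣv = 35390.6 − 34472.88 = 917.72
nΣu² − (Σu)² = 24230.5 − 23225.76 = 1004.74; nΣv² − (Σv)² = 58061.5 − 51166.44 = 6895.06
r = 917.72 / √(1004.74 × 6895.06) = 917.72 / 2632.0605 ≈ 0.3487

0.3487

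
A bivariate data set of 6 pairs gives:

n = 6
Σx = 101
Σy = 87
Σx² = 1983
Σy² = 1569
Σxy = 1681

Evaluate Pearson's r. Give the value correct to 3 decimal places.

r = (nΣxy − ΣxΣy) / √[(nΣx² − (Σx)²)(nΣy² − (Σy)²)]
Numerator: 6×1681 − 101×87 = 1299
Denominator: √[(11898 − 10201)(9414 − 7569)] = √[1697 × 1845] = 1769.4533
r = 1299 / 1769.4533 ≈ 0.734

0.734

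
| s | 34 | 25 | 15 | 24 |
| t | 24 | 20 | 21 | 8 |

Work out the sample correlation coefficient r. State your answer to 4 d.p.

0.2103

n = 4, Σs = 98, Σt = 73, Σs² = 2582, Σt² = 1481, Σst = 1823
nΣst − ΣsΣt = 7292 − 7154 = 138
nΣs² − (Σs)² = 10328 − 9604 = 724; nΣt² − (Σt)² = 5924 − 5329 = 595
r = 138 / √(724 × 595) = 138 / 656.3383 ≈ 0.2103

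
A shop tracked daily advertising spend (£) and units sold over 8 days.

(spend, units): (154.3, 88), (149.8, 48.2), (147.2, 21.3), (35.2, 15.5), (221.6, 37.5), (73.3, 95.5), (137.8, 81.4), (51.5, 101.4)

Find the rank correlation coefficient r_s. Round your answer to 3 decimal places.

-0.095

Rank spend: 7, 6, 5, 1, 8, 3, 4, 2
Rank units: 6, 4, 2, 1, 3, 7, 5, 8
d = rank(spend) − rank(units): 1, 2, 3, 0, 5, -4, -1, -6; Σd² = 92
ρ = 1 − 6Σd² / [n(n²−1)] = 1 − 6×92 / (8×63) = 1 − 552/504 ≈ -0.095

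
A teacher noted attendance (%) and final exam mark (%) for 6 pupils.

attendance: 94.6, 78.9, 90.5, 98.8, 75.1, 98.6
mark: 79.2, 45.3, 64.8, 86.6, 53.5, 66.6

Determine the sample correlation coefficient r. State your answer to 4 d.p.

0.8473

n = 6, Σx = 536.5, Σy = 396, Σx² = 48488.03, Σy² = 27321.14, Σxy = 36071.58
nΣxy − ΣxΣy = 216429.48 − 212454 = 3975.48
nΣx² − (Σx)² = 290928.18 − 287832.25 = 3095.93; nΣy² − (Σy)² = 163926.84 − 156816 = 7110.84
r = 3975.48 / √(3095.93 × 7110.84) = 3975.48 / 4691.9786 ≈ 0.8473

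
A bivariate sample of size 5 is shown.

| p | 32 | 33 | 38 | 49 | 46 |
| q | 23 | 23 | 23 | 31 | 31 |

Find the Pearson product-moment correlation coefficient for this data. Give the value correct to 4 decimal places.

n = 5, Σp = 198, Σq = 131, Σp² = 8074, Σq² = 3509, Σpq = 5314
nΣpq − ΣpΣq = 26570 − 25938 = 632
nΣp² − (Σp)² = 40370 − 39204 = 1166; nΣq² − (Σq)² = 17545 − 17161 = 384
r = 632 / √(1166 × 384) = 632 / 669.1368 ≈ 0.9445

0.9445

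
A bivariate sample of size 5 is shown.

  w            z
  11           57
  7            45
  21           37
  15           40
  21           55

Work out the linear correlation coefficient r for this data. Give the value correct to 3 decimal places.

n = 5, Σw = 75, Σz = 234, Σw² = 1277, Σz² = 11268, Σwz = 3474
nΣwz − ΣwΣz = 17370 − 17550 = -180
nΣw² − (Σw)² = 6385 − 5625 = 760; nΣz² − (Σz)² = 56340 − 54756 = 1584
r = -180 / √(760 × 1584) = -180 / 1097.1964 ≈ -0.164

-0.164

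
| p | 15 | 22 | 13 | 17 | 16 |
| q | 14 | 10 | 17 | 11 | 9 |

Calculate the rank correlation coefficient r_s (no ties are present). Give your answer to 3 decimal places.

Rank p: 2, 5, 1, 4, 3
Rank q: 4, 2, 5, 3, 1
d = rank(p) − rank(q): -2, 3, -4, 1, 2; Σd² = 34
ρ = 1 − 6Σd² / [n(n²−1)] = 1 − 6×34 / (5×24) = 1 − 204/120 ≈ -0.700

-0.700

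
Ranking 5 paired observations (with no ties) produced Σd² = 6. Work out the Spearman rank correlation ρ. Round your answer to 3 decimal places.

0.700

ρ = 1 − 6Σd² / [n(n²−1)] = 1 − 6×6 / (5×24)
  = 1 − 36/120 = 1 − 0.3000 ≈ 0.700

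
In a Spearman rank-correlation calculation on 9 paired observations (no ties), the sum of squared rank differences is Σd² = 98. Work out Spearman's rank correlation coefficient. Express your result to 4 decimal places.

0.1833

ρ = 1 − 6Σd² / [n(n²−1)] = 1 − 6×98 / (9×80)
  = 1 − 588/720 = 1 − 0.81667 ≈ 0.1833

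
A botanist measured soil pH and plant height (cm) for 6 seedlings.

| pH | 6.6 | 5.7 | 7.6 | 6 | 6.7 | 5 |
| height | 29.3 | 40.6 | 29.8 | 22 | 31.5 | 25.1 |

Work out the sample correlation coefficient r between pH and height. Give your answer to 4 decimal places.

0.0864

n = 6, Σx = 37.6, Σy = 178.3, Σx² = 239.7, Σy² = 5501.15, Σxy = 1119.83
nΣxy − ΣxΣy = 6718.98 − 6704.08 = 14.9
nΣx² − (Σx)² = 1438.2 − 1413.76 = 24.44; nΣy² − (Σy)² = 33006.9 − 31790.89 = 1216.01
r = 14.9 / √(24.44 × 1216.01) = 14.9 / 172.3928 ≈ 0.0864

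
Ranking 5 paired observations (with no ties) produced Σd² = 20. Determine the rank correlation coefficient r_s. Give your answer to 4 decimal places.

0.0000

ρ = 1 − 6Σd² / [n(n²−1)] = 1 − 6×20 / (5×24)
  = 1 − 120/120 = 1 − 1.00000 ≈ 0.0000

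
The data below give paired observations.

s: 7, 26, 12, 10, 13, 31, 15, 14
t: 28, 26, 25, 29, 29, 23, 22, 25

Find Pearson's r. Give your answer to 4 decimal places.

-0.5267

n = 8, Σs = 128, Σt = 207, Σs² = 2520, Σt² = 5405, Σst = 3232
nΣst − ΣsΣt = 25856 − 26496 = -640
nΣs² − (Σs)² = 20160 − 16384 = 3776; nΣt² − (Σt)² = 43240 − 42849 = 391
r = -640 / √(3776 × 391) = -640 / 1215.0786 ≈ -0.5267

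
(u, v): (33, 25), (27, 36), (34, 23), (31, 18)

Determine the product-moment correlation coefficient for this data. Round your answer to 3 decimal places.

-0.716

n = 4, Σu = 125, Σv = 102, Σu² = 3935, Σv² = 2774, Σuv = 3137
nΣuv − ΣuΣv = 12548 − 12750 = -202
nΣu² − (Σu)² = 15740 − 15625 = 115; nΣv² − (Σv)² = 11096 − 10404 = 692
r = -202 / √(115 × 692) = -202 / 282.0993 ≈ -0.716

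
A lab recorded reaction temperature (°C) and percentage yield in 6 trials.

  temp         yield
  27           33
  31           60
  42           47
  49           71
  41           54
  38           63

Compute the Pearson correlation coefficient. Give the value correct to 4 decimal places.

0.6550

n = 6, Σx = 228, Σy = 328, Σx² = 8980, Σy² = 18824, Σxy = 12812
nΣxy − ΣxΣy = 76872 − 74784 = 2088
nΣx² − (Σx)² = 53880 − 51984 = 1896; nΣy² − (Σy)² = 112944 − 107584 = 5360
r = 2088 / √(1896 × 5360) = 2088 / 3187.8770 ≈ 0.6550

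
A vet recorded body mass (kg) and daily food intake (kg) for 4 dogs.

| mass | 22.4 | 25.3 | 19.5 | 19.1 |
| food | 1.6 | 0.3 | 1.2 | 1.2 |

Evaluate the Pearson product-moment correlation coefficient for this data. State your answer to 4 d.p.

-0.6347

n = 4, Σx = 86.3, Σy = 4.3, Σx² = 1886.91, Σy² = 5.53, Σxy = 89.75
nΣxy − ΣxΣy = 359 − 371.09 = -12.09
nΣx² − (Σx)² = 7547.64 − 7447.69 = 99.95; nΣy² − (Σy)² = 22.12 − 18.49 = 3.63
r = -12.09 / √(99.95 × 3.63) = -12.09 / 19.0478 ≈ -0.6347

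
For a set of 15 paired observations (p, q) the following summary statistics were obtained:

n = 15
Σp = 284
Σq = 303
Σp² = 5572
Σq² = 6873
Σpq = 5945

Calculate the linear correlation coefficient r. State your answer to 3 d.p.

r = (nΣpq − ΣpΣq) / √[(nΣp² − (Σp)²)(nΣq² − (Σq)²)]
Numerator: 15×5945 − 284×303 = 3123
Denominator: √[(83580 − 80656)(103095 − 91809)] = √[2924 × 11286] = 5744.5856
r = 3123 / 5744.5856 ≈ 0.544

0.544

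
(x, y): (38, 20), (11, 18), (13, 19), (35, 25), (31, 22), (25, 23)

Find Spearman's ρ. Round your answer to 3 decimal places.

0.600

Rank x: 6, 1, 2, 5, 4, 3
Rank y: 3, 1, 2, 6, 4, 5
d = rank(x) − rank(y): 3, 0, 0, -1, 0, -2; Σd² = 14
ρ = 1 − 6Σd² / [n(n²−1)] = 1 − 6×14 / (6×35) = 1 − 84/210 ≈ 0.600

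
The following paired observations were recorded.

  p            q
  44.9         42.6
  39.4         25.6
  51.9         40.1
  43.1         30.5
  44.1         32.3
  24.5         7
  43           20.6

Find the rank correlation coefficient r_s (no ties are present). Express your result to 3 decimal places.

0.929

Rank p: 6, 2, 7, 4, 5, 1, 3
Rank q: 7, 3, 6, 4, 5, 1, 2
d = rank(p) − rank(q): -1, -1, 1, 0, 0, 0, 1; Σd² = 4
ρ = 1 − 6Σd² / [n(n²−1)] = 1 − 6×4 / (7×48) = 1 − 24/336 ≈ 0.929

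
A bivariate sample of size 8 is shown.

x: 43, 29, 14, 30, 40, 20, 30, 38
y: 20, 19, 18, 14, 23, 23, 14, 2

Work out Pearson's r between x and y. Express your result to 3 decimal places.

-0.205

n = 8, Σx = 244, Σy = 133, Σx² = 8130, Σy² = 2539, Σxy = 3959
nΣxy − ΣxΣy = 31672 − 32452 = -780
nΣx² − (Σx)² = 65040 − 59536 = 5504; nΣy² − (Σy)² = 20312 − 17689 = 2623
r = -780 / √(5504 × 2623) = -780 / 3799.6042 ≈ -0.205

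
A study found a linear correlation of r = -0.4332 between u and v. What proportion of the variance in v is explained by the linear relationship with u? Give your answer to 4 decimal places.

0.1877

r² = (-0.4332)² = 0.1877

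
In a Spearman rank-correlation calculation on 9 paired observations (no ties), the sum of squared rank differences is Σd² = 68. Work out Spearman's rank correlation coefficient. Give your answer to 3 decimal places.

0.433

ρ = 1 − 6Σd² / [n(n²−1)] = 1 − 6×68 / (9×80)
  = 1 − 408/720 = 1 − 0.5667 ≈ 0.433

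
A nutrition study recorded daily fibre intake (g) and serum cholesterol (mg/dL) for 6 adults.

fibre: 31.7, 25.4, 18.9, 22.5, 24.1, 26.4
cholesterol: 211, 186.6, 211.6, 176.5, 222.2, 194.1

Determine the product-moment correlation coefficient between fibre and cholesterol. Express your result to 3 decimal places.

0.077

n = 6, Σx = 149, Σy = 1202, Σx² = 3791.28, Σy² = 242315.02, Σxy = 29878.09
nΣxy − ΣxΣy = 179268.54 − 179098 = 170.54
nΣx² − (Σx)² = 22747.68 − 22201 = 546.68; nΣy² − (Σy)² = 1453890.12 − 1444804 = 9086.12
r = 170.54 / √(546.68 × 9086.12) = 170.54 / 2228.7216 ≈ 0.077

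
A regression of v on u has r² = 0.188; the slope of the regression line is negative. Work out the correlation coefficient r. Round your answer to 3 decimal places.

-0.434

|r| = √0.188 = 0.434
The association is negative, so r = −0.434.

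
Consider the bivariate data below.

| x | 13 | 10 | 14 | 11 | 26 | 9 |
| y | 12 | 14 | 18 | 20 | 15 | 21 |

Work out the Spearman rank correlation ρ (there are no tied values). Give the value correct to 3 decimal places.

Rank x: 4, 2, 5, 3, 6, 1
Rank y: 1, 2, 4, 5, 3, 6
d = rank(x) − rank(y): 3, 0, 1, -2, 3, -5; Σd² = 48
ρ = 1 − 6Σd² / [n(n²−1)] = 1 − 6×48 / (6×35) = 1 − 288/210 ≈ -0.371

-0.371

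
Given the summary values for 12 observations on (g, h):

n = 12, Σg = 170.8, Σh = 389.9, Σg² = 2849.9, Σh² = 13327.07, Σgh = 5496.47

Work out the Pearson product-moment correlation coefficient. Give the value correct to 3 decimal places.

-0.101

r = (nΣgh − ΣgΣh) / √[(nΣg² − (Σg)²)(nΣh² − (Σh)²)]
Numerator: 12×5496.47 − 170.8×389.9 = -637.28
Denominator: √[(34198.8 − 29172.64)(159924.84 − 152022.01)] = √[5026.16 × 7902.83] = 6302.4510
r = -637.28 / 6302.4510 ≈ -0.101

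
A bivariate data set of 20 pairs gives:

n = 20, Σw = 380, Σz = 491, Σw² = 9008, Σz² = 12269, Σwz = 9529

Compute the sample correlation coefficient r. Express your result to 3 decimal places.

0.323

r = (nΣwz − ΣwΣz) / √[(nΣw² − (Σw)²)(nΣz² − (Σz)²)]
Numerator: 20×9529 − 380×491 = 4000
Denominator: √[(180160 − 144400)(245380 − 241081)] = √[35760 × 4299] = 12398.8806
r = 4000 / 12398.8806 ≈ 0.323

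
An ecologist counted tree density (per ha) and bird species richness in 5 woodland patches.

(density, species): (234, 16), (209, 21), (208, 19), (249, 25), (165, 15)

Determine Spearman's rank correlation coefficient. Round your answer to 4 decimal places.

Rank density: 4, 3, 2, 5, 1
Rank species: 2, 4, 3, 5, 1
d = rank(density) − rank(species): 2, -1, -1, 0, 0; Σd² = 6
ρ = 1 − 6Σd² / [n(n²−1)] = 1 − 6×6 / (5×24) = 1 − 36/120 ≈ 0.7000

0.7000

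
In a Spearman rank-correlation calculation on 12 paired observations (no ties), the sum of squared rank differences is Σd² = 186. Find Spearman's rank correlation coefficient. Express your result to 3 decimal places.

0.350

ρ = 1 − 6Σd² / [n(n²−1)] = 1 − 6×186 / (12×143)
  = 1 − 1116/1716 = 1 − 0.6503 ≈ 0.350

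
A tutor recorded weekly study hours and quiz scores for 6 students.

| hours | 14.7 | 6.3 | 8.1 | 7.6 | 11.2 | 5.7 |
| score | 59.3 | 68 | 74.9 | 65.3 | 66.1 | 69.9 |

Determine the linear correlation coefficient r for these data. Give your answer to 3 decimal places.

n = 6, Σx = 53.6, Σy = 403.5, Σx² = 537.08, Σy² = 27269.81, Σxy = 3541.83
nΣxy − ΣxΣy = 21250.98 − 21627.6 = -376.62
nΣx² − (Σx)² = 3222.48 − 2872.96 = 349.52; nΣy² − (Σy)² = 163618.86 − 162812.25 = 806.61
r = -376.62 / √(349.52 × 806.61) = -376.62 / 530.9674 ≈ -0.709

-0.709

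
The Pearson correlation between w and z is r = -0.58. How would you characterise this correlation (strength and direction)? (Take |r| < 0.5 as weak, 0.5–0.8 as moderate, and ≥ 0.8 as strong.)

r = -0.58 < 0 so the relationship is negative.
|r| = 0.58, which falls in the moderate range.

moderate negative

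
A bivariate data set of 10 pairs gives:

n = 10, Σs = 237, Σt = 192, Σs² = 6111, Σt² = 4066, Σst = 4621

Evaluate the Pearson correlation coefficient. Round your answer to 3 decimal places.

0.163

r = (nΣst − ΣsΣt) / √[(nΣs² − (Σs)²)(nΣt² − (Σt)²)]
Numerator: 10×4621 − 237×192 = 706
Denominator: √[(61110 − 56169)(40660 − 36864)] = √[4941 × 3796] = 4330.8239
r = 706 / 4330.8239 ≈ 0.163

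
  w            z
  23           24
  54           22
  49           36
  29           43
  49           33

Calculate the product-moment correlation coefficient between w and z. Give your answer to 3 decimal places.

n = 5, Σw = 204, Σz = 158, Σw² = 9088, Σz² = 5294, Σwz = 6368
nΣwz − ΣwΣz = 31840 − 32232 = -392
nΣw² − (Σw)² = 45440 − 41616 = 3824; nΣz² − (Σz)² = 26470 − 24964 = 1506
r = -392 / √(3824 × 1506) = -392 / 2399.7800 ≈ -0.163

-0.163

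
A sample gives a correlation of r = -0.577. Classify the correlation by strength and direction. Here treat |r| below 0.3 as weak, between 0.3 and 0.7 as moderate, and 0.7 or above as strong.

r = -0.577 < 0 so the relationship is negative.
|r| = 0.577, which falls in the moderate range.

moderate negative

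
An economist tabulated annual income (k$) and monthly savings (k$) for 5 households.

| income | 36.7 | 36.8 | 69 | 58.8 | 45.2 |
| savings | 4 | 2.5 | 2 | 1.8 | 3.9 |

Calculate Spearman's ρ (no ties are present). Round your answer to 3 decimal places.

Rank income: 1, 2, 5, 4, 3
Rank savings: 5, 3, 2, 1, 4
d = rank(income) − rank(savings): -4, -1, 3, 3, -1; Σd² = 36
ρ = 1 − 6Σd² / [n(n²−1)] = 1 − 6×36 / (5×24) = 1 − 216/120 ≈ -0.800

-0.800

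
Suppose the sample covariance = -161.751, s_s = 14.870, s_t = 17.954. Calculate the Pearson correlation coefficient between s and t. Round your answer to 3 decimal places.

-0.606

r = Cov(s,t) / (s_s · s_t) = -161.751 / (14.870 × 17.954)
  = -161.751 / 266.9760 ≈ -0.606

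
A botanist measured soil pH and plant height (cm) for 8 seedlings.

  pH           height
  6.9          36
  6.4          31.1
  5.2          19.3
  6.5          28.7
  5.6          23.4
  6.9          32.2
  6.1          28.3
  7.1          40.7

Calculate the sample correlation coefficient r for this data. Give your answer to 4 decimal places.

0.9501

n = 8, Σx = 50.7, Σy = 239.7, Σx² = 324.45, Σy² = 7501.17, Σxy = 1549.17
nΣxy − ΣxΣy = 12393.36 − 12152.79 = 240.57
nΣx² − (Σx)² = 2595.6 − 2570.49 = 25.11; nΣy² − (Σy)² = 60009.36 − 57456.09 = 2553.27
r = 240.57 / √(25.11 × 2553.27) = 240.57 / 253.2047 ≈ 0.9501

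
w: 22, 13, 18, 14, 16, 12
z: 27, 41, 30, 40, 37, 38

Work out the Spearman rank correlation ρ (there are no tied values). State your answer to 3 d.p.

-0.829

Rank w: 6, 2, 5, 3, 4, 1
Rank z: 1, 6, 2, 5, 3, 4
d = rank(w) − rank(z): 5, -4, 3, -2, 1, -3; Σd² = 64
ρ = 1 − 6Σd² / [n(n²−1)] = 1 − 6×64 / (6×35) = 1 − 384/210 ≈ -0.829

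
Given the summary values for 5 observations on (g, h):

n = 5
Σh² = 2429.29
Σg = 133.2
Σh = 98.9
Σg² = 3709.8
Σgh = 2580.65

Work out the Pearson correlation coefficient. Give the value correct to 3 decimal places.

-0.196

r = (nΣgh − ΣgΣh) / √[(nΣg² − (Σg)²)(nΣh² − (Σh)²)]
Numerator: 5×2580.65 − 133.2×98.9 = -270.23
Denominator: √[(18549 − 17742.24)(12146.45 − 9781.21)] = √[806.76 × 2365.24] = 1381.3693
r = -270.23 / 1381.3693 ≈ -0.196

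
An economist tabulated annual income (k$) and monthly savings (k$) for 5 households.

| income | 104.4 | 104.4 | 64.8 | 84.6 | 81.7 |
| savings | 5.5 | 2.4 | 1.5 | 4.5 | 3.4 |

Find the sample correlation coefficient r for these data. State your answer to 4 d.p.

n = 5, Σx = 439.9, Σy = 17.3, Σx² = 39829.81, Σy² = 70.07, Σxy = 1580.44
nΣxy − ΣxΣy = 7902.2 − 7610.27 = 291.93
nΣx² − (Σx)² = 199149.05 − 193512.01 = 5637.04; nΣy² − (Σy)² = 350.35 − 299.29 = 51.06
r = 291.93 / √(5637.04 × 51.06) = 291.93 / 536.4954 ≈ 0.5441

0.5441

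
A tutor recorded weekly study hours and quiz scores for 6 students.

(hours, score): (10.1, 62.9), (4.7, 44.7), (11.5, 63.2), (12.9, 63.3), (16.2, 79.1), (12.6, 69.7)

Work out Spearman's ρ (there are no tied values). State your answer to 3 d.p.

0.943

Rank hours: 2, 1, 3, 5, 6, 4
Rank score: 2, 1, 3, 4, 6, 5
d = rank(hours) − rank(score): 0, 0, 0, 1, 0, -1; Σd² = 2
ρ = 1 − 6Σd² / [n(n²−1)] = 1 − 6×2 / (6×35) = 1 − 12/210 ≈ 0.943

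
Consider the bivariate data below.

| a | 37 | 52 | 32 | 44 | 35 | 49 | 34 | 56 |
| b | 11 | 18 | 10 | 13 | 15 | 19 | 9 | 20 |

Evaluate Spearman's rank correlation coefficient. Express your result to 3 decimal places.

0.881

Rank a: 4, 7, 1, 5, 3, 6, 2, 8
Rank b: 3, 6, 2, 4, 5, 7, 1, 8
d = rank(a) − rank(b): 1, 1, -1, 1, -2, -1, 1, 0; Σd² = 10
ρ = 1 − 6Σd² / [n(n²−1)] = 1 − 6×10 / (8×63) = 1 − 60/504 ≈ 0.881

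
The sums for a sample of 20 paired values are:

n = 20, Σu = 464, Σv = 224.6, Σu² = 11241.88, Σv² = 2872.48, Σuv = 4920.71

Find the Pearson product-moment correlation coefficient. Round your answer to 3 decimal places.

r = (nΣuv − ΣuΣv) / √[(nΣu² − (Σu)²)(nΣv² − (Σv)²)]
Numerator: 20×4920.71 − 464×224.6 = -5800.2
Denominator: √[(224837.6 − 215296)(57449.6 − 50445.16)] = √[9541.6 × 7004.44] = 8175.1798
r = -5800.2 / 8175.1798 ≈ -0.709

-0.709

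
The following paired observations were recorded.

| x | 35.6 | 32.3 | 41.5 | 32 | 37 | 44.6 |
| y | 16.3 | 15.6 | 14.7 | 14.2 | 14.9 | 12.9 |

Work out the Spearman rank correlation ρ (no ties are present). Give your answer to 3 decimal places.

-0.371

Rank x: 3, 2, 5, 1, 4, 6
Rank y: 6, 5, 3, 2, 4, 1
d = rank(x) − rank(y): -3, -3, 2, -1, 0, 5; Σd² = 48
ρ = 1 − 6Σd² / [n(n²−1)] = 1 − 6×48 / (6×35) = 1 − 288/210 ≈ -0.371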